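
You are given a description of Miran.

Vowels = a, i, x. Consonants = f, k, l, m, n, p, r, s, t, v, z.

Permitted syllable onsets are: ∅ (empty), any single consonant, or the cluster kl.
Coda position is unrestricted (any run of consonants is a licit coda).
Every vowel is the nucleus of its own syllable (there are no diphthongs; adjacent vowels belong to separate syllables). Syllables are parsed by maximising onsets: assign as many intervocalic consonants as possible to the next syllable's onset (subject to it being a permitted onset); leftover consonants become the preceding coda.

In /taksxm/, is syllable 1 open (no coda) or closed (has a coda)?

Vowels present: a, x; each is a nucleus, giving 2 syllables.
/a…x/ gap (V1→V2): cluster /ks/ — the longest permitted-onset suffix is /s/; onset = /s/, preceding coda = /k/.
Putting it together: tak.sxm.
Syllable 1 is /tak/ with coda /k/, so it is closed.

closed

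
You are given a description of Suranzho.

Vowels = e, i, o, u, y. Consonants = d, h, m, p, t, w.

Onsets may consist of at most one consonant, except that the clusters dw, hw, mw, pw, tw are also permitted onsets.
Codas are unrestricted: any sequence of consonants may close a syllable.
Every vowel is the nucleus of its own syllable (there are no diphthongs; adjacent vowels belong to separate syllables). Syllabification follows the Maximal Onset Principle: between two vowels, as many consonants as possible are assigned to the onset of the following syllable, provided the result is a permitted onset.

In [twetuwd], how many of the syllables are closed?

The vowels are e, u — 2 nuclei, so 2 syllables.
/e…u/ gap (V1→V2): just /t/ — single C goes to the following onset.
Result: twe.tuwd.
Classifying each syllable: /twe/ (open), /tuwd/ (closed).
Closed syllables: 1.

1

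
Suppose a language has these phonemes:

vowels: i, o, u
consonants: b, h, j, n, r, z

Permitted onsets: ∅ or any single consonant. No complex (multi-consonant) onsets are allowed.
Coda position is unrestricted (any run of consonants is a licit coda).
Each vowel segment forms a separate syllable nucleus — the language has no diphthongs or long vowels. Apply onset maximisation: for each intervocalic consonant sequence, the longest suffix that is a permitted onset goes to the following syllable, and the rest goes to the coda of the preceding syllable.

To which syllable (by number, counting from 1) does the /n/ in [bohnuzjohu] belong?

2

Nuclei (vowels): o, u, o, u → 4 syllables.
/o…u/ gap (V1→V2): /hn/; trying suffixes from longest down, /n/ is the first permitted one, so coda /h/ | onset /n/.
/u…o/ gap (V2→V3): cluster /zj/ — the longest permitted-onset suffix is /j/; onset = /j/, preceding coda = /z/.
/o…u/ gap (V3→V4): /h/ is a single consonant, so it becomes the next onset.
Result: boh.nuz.jo.hu.
The /n/ is in the onset of syllable 2 (/nuz/).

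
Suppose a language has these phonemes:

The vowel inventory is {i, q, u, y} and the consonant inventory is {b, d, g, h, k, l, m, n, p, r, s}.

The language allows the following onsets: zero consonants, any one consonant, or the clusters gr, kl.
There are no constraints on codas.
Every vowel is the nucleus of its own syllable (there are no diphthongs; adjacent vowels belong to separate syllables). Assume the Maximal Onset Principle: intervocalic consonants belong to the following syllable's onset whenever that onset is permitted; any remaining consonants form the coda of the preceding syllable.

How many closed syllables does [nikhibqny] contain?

Nuclei (vowels): i, i, q, y → 4 syllables.
/i…i/ gap (V1→V2): cluster /kh/ — the longest permitted-onset suffix is /h/; onset = /h/, preceding coda = /k/.
/i…q/ gap (V2→V3): /b/ is a single consonant, so it becomes the next onset.
/q…y/ gap (V3→V4): /n/ is a single consonant, so it becomes the next onset.
So the parse is nik.hi.bq.ny.
Classifying each syllable: /nik/ (closed), /hi/ (open), /bq/ (open), /ny/ (open).
Closed syllables: 1.

1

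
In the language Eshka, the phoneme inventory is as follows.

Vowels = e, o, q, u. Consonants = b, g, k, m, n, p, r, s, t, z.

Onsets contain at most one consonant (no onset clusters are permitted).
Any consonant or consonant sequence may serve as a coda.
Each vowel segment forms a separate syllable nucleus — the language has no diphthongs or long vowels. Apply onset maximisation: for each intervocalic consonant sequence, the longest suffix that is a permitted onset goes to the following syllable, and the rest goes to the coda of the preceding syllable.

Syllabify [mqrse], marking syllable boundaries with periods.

mqr.se

The vowels are q, e — 2 nuclei, so 2 syllables.
σ1/σ2 boundary: /rs/; trying suffixes from longest down, /s/ is the first permitted one, so coda /r/ | onset /s/.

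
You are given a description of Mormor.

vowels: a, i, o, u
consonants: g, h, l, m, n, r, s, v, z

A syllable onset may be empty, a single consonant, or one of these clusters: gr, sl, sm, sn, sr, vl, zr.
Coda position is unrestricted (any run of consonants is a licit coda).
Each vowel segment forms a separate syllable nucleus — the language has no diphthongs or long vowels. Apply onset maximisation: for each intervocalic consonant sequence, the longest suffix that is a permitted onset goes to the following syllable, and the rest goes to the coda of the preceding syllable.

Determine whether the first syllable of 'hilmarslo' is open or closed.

closed

The vowels are i, a, o — 3 nuclei, so 3 syllables.
σ1/σ2 boundary: cluster /lm/ — the longest permitted-onset suffix is /m/; onset = /m/, preceding coda = /l/.
σ2/σ3 boundary: cluster /rsl/ — the longest permitted-onset suffix is /sl/; onset = /sl/, preceding coda = /r/.
Syllabification: hil.mar.slo.
Syllable 1 is /hil/ with coda /l/, so it is closed.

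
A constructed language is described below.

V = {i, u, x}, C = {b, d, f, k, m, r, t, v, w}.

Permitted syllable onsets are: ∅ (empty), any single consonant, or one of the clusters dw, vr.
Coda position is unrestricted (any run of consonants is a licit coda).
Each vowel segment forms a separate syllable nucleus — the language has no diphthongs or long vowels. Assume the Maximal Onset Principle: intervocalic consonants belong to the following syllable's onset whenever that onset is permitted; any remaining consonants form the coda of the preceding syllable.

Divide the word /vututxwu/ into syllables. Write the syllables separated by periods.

vu.tu.tx.wu

The vowels are u, u, x, u — 4 nuclei, so 4 syllables.
V1 /u/ – V2 /u/: /t/ is a single consonant, so it becomes the next onset.
V2 /u/ – V3 /x/: just /t/ — single C goes to the following onset.
V3 /x/ – V4 /u/: /w/ is a single consonant, so it becomes the next onset.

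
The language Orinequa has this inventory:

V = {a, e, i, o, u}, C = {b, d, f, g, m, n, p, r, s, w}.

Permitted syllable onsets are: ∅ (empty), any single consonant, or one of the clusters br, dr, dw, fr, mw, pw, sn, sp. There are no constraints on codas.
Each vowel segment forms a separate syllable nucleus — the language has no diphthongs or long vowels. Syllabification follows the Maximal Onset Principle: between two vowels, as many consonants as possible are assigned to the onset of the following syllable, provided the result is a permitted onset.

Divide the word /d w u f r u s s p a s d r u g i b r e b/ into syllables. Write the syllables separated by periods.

Vowels present: u, u, a, u, i, e; each is a nucleus, giving 6 syllables.
Between /u/ (V1) and /u/ (V2): /fr/ is a licit onset in full, so it all attaches to the next syllable.
Between /u/ (V2) and /a/ (V3): /ssp/; trying suffixes from longest down, /sp/ is the first permitted one, so coda /s/ | onset /sp/.
Between /a/ (V3) and /u/ (V4): cluster /sdr/ — the longest permitted-onset suffix is /dr/; onset = /dr/, preceding coda = /s/.
Between /u/ (V4) and /i/ (V5): /g/ → onset of the next syllable (single consonants are always licit onsets).
Between /i/ (V5) and /e/ (V6): cluster /br/ — /br/ is itself a permitted onset, so the whole cluster goes right; preceding coda = ∅.

dwu.frus.spas.dru.gi.breb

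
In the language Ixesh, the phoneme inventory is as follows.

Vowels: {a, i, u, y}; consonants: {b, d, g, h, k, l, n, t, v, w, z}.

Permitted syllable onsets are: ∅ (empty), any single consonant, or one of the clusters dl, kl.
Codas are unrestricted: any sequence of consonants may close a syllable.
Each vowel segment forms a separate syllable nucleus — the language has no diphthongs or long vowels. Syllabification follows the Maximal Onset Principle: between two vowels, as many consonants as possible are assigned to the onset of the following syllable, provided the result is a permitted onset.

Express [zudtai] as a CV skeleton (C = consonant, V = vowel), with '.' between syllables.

The vowels are u, a, i — 3 nuclei, so 3 syllables.
σ1/σ2 boundary: /dt/; trying suffixes from longest down, /t/ is the first permitted one, so coda /d/ | onset /t/.
σ2/σ3 boundary: hiatus — the boundary sits between the two vowels.
Putting it together: zud.ta.i.
Mapping each syllable to C/V: /zud/ → CVC, /ta/ → CV, /i/ → V.

CVC.CV.V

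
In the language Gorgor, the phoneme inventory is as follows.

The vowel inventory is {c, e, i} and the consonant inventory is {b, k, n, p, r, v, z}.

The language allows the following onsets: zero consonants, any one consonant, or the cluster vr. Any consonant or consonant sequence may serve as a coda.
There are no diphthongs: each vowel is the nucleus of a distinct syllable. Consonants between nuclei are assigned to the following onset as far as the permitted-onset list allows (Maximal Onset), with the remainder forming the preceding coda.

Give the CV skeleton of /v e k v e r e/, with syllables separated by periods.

Vowels present: e, e, e; each is a nucleus, giving 3 syllables.
Between /e/ (V1) and /e/ (V2): cluster /kv/ — the longest permitted-onset suffix is /v/; onset = /v/, preceding coda = /k/.
Between /e/ (V2) and /e/ (V3): just /r/ — single C goes to the following onset.
So the parse is vek.ve.re.
Mapping each syllable to C/V: /vek/ → CVC, /ve/ → CV, /re/ → CV.

CVC.CV.CV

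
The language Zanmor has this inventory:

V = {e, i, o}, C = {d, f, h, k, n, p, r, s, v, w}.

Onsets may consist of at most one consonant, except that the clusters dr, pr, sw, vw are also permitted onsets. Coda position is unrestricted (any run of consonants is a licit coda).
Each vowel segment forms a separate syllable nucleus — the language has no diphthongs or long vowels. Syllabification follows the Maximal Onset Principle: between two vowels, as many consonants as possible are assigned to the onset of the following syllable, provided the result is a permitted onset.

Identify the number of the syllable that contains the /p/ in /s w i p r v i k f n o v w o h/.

The vowels are i, i, o, o — 4 nuclei, so 4 syllables.
σ1/σ2 boundary: cluster /prv/ — the longest permitted-onset suffix is /v/; onset = /v/, preceding coda = /pr/.
σ2/σ3 boundary: /kfn/; trying suffixes from longest down, /n/ is the first permitted one, so coda /kf/ | onset /n/.
σ3/σ4 boundary: /vw/ is a licit onset in full, so it all attaches to the next syllable.
Syllabification: swipr.vikf.no.vwoh.
The /p/ is in the coda of syllable 1 (/swipr/).

1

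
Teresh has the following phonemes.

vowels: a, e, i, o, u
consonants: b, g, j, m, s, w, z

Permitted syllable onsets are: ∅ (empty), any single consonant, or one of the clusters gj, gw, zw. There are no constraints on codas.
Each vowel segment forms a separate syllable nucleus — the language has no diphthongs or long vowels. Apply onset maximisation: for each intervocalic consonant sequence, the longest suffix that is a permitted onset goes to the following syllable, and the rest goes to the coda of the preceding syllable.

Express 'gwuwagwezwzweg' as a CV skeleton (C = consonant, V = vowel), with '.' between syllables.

CCV.CV.CCVCC.CCVC

The vowels are u, a, e, e — 4 nuclei, so 4 syllables.
σ1/σ2 boundary: /w/ is a single consonant, so it becomes the next onset.
σ2/σ3 boundary: cluster /gw/ — /gw/ is itself a permitted onset, so the whole cluster goes right; preceding coda = ∅.
σ3/σ4 boundary: /zwzw/; trying suffixes from longest down, /zw/ is the first permitted one, so coda /zw/ | onset /zw/.
Putting it together: gwu.wa.gwezw.zweg.
Mapping each syllable to C/V: /gwu/ → CCV, /wa/ → CV, /gwezw/ → CCVCC, /zweg/ → CCVC.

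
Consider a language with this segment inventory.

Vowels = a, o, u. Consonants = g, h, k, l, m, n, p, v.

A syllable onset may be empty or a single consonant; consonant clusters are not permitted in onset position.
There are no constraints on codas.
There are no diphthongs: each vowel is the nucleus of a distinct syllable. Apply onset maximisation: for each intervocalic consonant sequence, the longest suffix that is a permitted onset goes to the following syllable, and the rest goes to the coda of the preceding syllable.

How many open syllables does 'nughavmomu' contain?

Nuclei (vowels): u, a, o, u → 4 syllables.
Between /u/ (V1) and /a/ (V2): cluster /gh/ — the longest permitted-onset suffix is /h/; onset = /h/, preceding coda = /g/.
Between /a/ (V2) and /o/ (V3): /vm/ — longest licit onset from the right is /m/, leaving /v/ as coda.
Between /o/ (V3) and /u/ (V4): /m/ → onset of the next syllable (single consonants are always licit onsets).
Result: nug.hav.mo.mu.
Classifying each syllable: /nug/ (closed), /hav/ (closed), /mo/ (open), /mu/ (open).
Open syllables: 2.

2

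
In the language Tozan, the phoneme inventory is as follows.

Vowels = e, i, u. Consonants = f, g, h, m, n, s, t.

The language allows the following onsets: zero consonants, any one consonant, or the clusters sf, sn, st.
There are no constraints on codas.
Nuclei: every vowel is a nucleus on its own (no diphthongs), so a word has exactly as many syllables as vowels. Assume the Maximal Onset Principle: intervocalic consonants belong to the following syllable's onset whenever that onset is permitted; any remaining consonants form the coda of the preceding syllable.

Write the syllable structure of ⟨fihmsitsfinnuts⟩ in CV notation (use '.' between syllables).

Nuclei (vowels): i, i, i, u → 4 syllables.
/i…i/ gap (V1→V2): /hms/ — longest licit onset from the right is /s/, leaving /hm/ as coda.
/i…i/ gap (V2→V3): /tsf/ — longest licit onset from the right is /sf/, leaving /t/ as coda.
/i…u/ gap (V3→V4): /nn/; trying suffixes from longest down, /n/ is the first permitted one, so coda /n/ | onset /n/.
Syllabification: fihm.sit.sfin.nuts.
Mapping each syllable to C/V: /fihm/ → CVCC, /sit/ → CVC, /sfin/ → CCVC, /nuts/ → CVCC.

CVCC.CVC.CCVC.CVCC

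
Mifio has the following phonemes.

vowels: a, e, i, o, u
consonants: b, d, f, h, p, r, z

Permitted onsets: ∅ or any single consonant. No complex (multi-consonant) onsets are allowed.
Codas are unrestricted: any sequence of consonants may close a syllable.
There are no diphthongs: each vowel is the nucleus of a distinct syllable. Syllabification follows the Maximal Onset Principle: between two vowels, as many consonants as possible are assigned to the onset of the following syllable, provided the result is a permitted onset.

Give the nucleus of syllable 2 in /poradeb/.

a

Vowels present: o, a, e; each is a nucleus, giving 3 syllables.
The second nucleus (vowel 2 from the left) is /a/.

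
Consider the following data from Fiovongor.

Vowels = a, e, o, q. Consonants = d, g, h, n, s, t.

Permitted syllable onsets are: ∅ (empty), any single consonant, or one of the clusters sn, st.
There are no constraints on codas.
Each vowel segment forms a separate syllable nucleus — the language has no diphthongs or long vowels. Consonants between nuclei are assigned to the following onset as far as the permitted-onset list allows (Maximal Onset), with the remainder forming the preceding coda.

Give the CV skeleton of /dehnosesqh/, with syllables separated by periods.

Vowels present: e, o, e, q; each is a nucleus, giving 4 syllables.
/e…o/ gap (V1→V2): /hn/; trying suffixes from longest down, /n/ is the first permitted one, so coda /h/ | onset /n/.
/o…e/ gap (V2→V3): /s/ is a single consonant, so it becomes the next onset.
/e…q/ gap (V3→V4): /s/ → onset of the next syllable (single consonants are always licit onsets).
Syllabification: deh.no.se.sqh.
Mapping each syllable to C/V: /deh/ → CVC, /no/ → CV, /se/ → CV, /sqh/ → CVC.

CVC.CV.CV.CVC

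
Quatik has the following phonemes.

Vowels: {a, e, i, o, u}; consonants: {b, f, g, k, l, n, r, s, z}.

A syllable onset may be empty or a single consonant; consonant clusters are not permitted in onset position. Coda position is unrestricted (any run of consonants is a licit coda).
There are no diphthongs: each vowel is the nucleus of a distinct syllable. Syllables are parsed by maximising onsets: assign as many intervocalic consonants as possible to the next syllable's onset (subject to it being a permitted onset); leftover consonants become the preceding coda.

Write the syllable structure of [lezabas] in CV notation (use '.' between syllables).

Vowels present: e, a, a; each is a nucleus, giving 3 syllables.
σ1/σ2 boundary: just /z/ — single C goes to the following onset.
σ2/σ3 boundary: /b/ → onset of the next syllable (single consonants are always licit onsets).
So the parse is le.za.bas.
Mapping each syllable to C/V: /le/ → CV, /za/ → CV, /bas/ → CVC.

CV.CV.CVC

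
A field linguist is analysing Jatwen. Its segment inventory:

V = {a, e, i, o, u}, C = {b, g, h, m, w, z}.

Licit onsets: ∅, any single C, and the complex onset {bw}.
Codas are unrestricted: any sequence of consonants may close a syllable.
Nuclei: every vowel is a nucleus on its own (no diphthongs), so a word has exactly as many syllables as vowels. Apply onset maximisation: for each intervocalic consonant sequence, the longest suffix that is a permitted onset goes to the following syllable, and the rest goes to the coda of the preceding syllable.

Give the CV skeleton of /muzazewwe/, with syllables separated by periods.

CV.CV.CVC.CV

The vowels are u, a, e, e — 4 nuclei, so 4 syllables.
/u…a/ gap (V1→V2): /z/ → onset of the next syllable (single consonants are always licit onsets).
/a…e/ gap (V2→V3): /z/ is a single consonant, so it becomes the next onset.
/e…e/ gap (V3→V4): /ww/ splits as /w/ + /w/ (/w/ is the longest suffix that is a licit onset).
Result: mu.za.zew.we.
Mapping each syllable to C/V: /mu/ → CV, /za/ → CV, /zew/ → CVC, /we/ → CV.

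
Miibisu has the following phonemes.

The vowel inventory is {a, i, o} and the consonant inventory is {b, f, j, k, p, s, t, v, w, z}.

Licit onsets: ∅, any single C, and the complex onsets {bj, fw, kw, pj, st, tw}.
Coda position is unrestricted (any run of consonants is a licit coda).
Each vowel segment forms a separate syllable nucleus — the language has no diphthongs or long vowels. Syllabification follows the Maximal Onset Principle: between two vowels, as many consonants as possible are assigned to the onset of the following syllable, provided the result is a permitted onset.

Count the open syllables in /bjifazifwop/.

3

Nuclei (vowels): i, a, i, o → 4 syllables.
σ1/σ2 boundary: just /f/ — single C goes to the following onset.
σ2/σ3 boundary: /z/ is a single consonant, so it becomes the next onset.
σ3/σ4 boundary: cluster /fw/ — /fw/ is itself a permitted onset, so the whole cluster goes right; preceding coda = ∅.
Putting it together: bji.fa.zi.fwop.
Classifying each syllable: /bji/ (open), /fa/ (open), /zi/ (open), /fwop/ (closed).
Open syllables: 3.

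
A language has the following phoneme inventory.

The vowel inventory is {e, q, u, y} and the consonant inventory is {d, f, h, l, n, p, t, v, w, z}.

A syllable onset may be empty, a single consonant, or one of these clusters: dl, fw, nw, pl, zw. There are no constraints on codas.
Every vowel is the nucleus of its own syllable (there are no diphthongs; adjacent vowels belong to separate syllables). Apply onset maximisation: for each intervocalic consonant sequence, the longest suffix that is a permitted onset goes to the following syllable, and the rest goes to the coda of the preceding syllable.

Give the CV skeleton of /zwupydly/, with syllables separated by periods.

CCV.CV.CCV

Vowels present: u, y, y; each is a nucleus, giving 3 syllables.
Between /u/ (V1) and /y/ (V2): /p/ → onset of the next syllable (single consonants are always licit onsets).
Between /y/ (V2) and /y/ (V3): /dl/ — entire cluster is a permitted onset → onset /dl/, coda ∅.
Syllabification: zwu.py.dly.
Mapping each syllable to C/V: /zwu/ → CCV, /py/ → CV, /dly/ → CCV.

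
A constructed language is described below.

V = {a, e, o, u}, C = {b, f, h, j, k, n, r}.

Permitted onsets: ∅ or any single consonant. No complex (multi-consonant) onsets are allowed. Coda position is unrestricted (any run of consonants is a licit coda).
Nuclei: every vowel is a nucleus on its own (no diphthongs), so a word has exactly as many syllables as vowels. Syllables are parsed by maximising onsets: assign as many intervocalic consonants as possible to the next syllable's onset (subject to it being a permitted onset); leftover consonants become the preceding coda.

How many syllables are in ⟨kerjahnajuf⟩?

4

The vowels are e, a, a, u — 4 nuclei, so 4 syllables.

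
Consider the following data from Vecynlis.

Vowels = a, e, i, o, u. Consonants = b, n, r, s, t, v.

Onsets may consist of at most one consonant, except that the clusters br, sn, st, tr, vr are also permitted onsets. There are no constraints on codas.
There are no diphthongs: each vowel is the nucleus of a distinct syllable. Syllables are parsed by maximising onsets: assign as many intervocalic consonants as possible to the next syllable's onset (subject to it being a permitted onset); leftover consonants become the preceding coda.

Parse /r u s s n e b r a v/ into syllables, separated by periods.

rus.sne.brav

Vowels present: u, e, a; each is a nucleus, giving 3 syllables.
/u…e/ gap (V1→V2): /ssn/; trying suffixes from longest down, /sn/ is the first permitted one, so coda /s/ | onset /sn/.
/e…a/ gap (V2→V3): cluster /br/ — /br/ is itself a permitted onset, so the whole cluster goes right; preceding coda = ∅.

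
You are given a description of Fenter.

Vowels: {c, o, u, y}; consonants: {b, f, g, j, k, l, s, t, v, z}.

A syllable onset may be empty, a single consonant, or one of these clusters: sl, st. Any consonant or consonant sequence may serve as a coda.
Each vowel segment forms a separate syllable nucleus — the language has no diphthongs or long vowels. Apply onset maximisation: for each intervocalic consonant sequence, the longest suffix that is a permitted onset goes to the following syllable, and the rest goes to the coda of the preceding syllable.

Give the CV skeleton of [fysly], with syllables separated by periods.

CV.CCV

Nuclei (vowels): y, y → 2 syllables.
σ1/σ2 boundary: /sl/ is a licit onset in full, so it all attaches to the next syllable.
Putting it together: fy.sly.
Mapping each syllable to C/V: /fy/ → CV, /sly/ → CCV.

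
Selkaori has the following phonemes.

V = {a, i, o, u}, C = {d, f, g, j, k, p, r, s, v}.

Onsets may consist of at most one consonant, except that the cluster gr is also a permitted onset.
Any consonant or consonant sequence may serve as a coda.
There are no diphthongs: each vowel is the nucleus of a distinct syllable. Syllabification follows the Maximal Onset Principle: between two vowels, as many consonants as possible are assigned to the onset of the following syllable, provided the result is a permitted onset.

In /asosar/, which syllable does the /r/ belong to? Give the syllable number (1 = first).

3

The vowels are a, o, a — 3 nuclei, so 3 syllables.
σ1/σ2 boundary: /s/ → onset of the next syllable (single consonants are always licit onsets).
σ2/σ3 boundary: /s/ → onset of the next syllable (single consonants are always licit onsets).
Syllabification: a.so.sar.
The /r/ is in the coda of syllable 3 (/sar/).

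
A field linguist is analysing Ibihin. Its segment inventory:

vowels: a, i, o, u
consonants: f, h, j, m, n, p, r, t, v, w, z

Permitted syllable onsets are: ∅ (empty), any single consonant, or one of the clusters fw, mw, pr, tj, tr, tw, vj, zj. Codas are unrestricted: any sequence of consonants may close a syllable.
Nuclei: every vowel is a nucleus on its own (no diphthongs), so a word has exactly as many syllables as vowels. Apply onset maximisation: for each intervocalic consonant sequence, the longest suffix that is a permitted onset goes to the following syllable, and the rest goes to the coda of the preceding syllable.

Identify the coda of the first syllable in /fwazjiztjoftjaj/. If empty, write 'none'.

none

Vowels present: a, i, o, a; each is a nucleus, giving 4 syllables.
V1 /a/ – V2 /i/: /zj/ — entire cluster is a permitted onset → onset /zj/, coda ∅.
V2 /i/ – V3 /o/: /ztj/ — longest licit onset from the right is /tj/, leaving /z/ as coda.
V3 /o/ – V4 /a/: /ftj/ — longest licit onset from the right is /tj/, leaving /f/ as coda.
Syllabification: fwa.zjiz.tjof.tjaj.
Syllable 1 is /fwa/: onset /fw/, nucleus /a/, coda ∅.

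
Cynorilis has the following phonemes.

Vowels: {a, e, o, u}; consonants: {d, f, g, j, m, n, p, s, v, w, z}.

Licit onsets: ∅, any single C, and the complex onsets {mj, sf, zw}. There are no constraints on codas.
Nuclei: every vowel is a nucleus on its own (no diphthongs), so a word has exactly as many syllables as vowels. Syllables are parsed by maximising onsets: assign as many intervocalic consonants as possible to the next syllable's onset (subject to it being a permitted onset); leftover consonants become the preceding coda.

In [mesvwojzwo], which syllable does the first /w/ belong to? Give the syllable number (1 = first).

2

Vowels present: e, o, o; each is a nucleus, giving 3 syllables.
σ1/σ2 boundary: cluster /svw/ — the longest permitted-onset suffix is /w/; onset = /w/, preceding coda = /sv/.
σ2/σ3 boundary: /jzw/ splits as /j/ + /zw/ (/zw/ is the longest suffix that is a licit onset).
Result: mesv.woj.zwo.
The first /w/ is in the onset of syllable 2 (/woj/).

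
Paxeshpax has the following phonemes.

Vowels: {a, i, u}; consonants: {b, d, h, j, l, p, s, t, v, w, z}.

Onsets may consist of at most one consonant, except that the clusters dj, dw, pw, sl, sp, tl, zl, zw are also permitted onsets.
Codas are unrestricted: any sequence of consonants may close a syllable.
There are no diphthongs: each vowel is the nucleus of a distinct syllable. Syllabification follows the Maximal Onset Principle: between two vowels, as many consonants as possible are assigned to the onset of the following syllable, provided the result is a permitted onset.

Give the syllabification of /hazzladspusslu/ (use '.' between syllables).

Vowels present: a, a, u, u; each is a nucleus, giving 4 syllables.
Between /a/ (V1) and /a/ (V2): /zzl/ — longest licit onset from the right is /zl/, leaving /z/ as coda.
Between /a/ (V2) and /u/ (V3): /dsp/ splits as /d/ + /sp/ (/sp/ is the longest suffix that is a licit onset).
Between /u/ (V3) and /u/ (V4): /ssl/ splits as /s/ + /sl/ (/sl/ is the longest suffix that is a licit onset).

haz.zlad.spus.slu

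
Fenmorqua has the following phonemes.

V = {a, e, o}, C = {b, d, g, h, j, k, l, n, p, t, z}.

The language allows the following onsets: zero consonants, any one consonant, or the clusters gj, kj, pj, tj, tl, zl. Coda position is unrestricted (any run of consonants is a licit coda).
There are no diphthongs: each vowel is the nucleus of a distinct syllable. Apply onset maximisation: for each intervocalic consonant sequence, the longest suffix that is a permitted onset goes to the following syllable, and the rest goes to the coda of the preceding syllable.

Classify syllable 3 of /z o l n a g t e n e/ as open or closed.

Nuclei (vowels): o, a, e, e → 4 syllables.
Between /o/ (V1) and /a/ (V2): /ln/ splits as /l/ + /n/ (/n/ is the longest suffix that is a licit onset).
Between /a/ (V2) and /e/ (V3): /gt/ — longest licit onset from the right is /t/, leaving /g/ as coda.
Between /e/ (V3) and /e/ (V4): /n/ is a single consonant, so it becomes the next onset.
Putting it together: zol.nag.te.ne.
Syllable 3 is /te/; it ends in its nucleus with no coda, so it is open.

open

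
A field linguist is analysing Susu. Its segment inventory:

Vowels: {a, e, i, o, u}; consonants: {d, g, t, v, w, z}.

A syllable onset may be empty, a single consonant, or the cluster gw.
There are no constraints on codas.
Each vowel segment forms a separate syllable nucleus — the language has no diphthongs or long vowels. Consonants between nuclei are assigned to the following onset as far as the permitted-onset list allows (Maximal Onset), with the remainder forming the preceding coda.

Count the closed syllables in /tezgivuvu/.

1

Nuclei (vowels): e, i, u, u → 4 syllables.
/e…i/ gap (V1→V2): /zg/; trying suffixes from longest down, /g/ is the first permitted one, so coda /z/ | onset /g/.
/i…u/ gap (V2→V3): /v/ → onset of the next syllable (single consonants are always licit onsets).
/u…u/ gap (V3→V4): just /v/ — single C goes to the following onset.
So the parse is tez.gi.vu.vu.
Classifying each syllable: /tez/ (closed), /gi/ (open), /vu/ (open), /vu/ (open).
Closed syllables: 1.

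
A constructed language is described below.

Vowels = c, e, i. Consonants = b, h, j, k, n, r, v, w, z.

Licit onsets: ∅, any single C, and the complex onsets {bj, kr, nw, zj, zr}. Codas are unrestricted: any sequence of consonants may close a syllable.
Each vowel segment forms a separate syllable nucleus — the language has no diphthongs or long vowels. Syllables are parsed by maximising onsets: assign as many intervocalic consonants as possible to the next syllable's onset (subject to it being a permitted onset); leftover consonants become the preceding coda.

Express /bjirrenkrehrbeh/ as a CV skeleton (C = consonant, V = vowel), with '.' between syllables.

The vowels are i, e, e, e — 4 nuclei, so 4 syllables.
σ1/σ2 boundary: /rr/ — longest licit onset from the right is /r/, leaving /r/ as coda.
σ2/σ3 boundary: /nkr/; trying suffixes from longest down, /kr/ is the first permitted one, so coda /n/ | onset /kr/.
σ3/σ4 boundary: /hrb/ — longest licit onset from the right is /b/, leaving /hr/ as coda.
So the parse is bjir.ren.krehr.beh.
Mapping each syllable to C/V: /bjir/ → CCVC, /ren/ → CVC, /krehr/ → CCVCC, /beh/ → CVC.

CCVC.CVC.CCVCC.CVC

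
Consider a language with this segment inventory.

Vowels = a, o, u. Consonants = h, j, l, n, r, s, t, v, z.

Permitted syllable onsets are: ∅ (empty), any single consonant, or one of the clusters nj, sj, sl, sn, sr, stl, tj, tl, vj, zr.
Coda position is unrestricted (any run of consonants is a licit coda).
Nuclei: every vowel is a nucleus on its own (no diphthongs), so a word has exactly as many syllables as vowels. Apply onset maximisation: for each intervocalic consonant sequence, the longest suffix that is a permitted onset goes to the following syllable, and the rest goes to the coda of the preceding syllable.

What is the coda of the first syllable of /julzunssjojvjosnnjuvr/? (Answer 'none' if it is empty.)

l

Vowels present: u, u, o, o, u; each is a nucleus, giving 5 syllables.
Between /u/ (V1) and /u/ (V2): cluster /lz/ — the longest permitted-onset suffix is /z/; onset = /z/, preceding coda = /l/.
Between /u/ (V2) and /o/ (V3): /nssj/; trying suffixes from longest down, /sj/ is the first permitted one, so coda /ns/ | onset /sj/.
Between /o/ (V3) and /o/ (V4): /jvj/ splits as /j/ + /vj/ (/vj/ is the longest suffix that is a licit onset).
Between /o/ (V4) and /u/ (V5): /snnj/ splits as /sn/ + /nj/ (/nj/ is the longest suffix that is a licit onset).
Result: jul.zuns.sjoj.vjosn.njuvr.
Syllable 1 is /jul/: onset /j/, nucleus /u/, coda /l/.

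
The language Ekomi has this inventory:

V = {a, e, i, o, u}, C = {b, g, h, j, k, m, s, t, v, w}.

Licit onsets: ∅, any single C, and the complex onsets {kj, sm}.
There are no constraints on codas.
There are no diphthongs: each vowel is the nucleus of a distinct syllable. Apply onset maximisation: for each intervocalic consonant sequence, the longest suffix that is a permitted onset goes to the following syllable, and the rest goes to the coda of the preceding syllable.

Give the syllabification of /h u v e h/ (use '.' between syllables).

hu.veh

Vowels present: u, e; each is a nucleus, giving 2 syllables.
Between /u/ (V1) and /e/ (V2): /v/ is a single consonant, so it becomes the next onset.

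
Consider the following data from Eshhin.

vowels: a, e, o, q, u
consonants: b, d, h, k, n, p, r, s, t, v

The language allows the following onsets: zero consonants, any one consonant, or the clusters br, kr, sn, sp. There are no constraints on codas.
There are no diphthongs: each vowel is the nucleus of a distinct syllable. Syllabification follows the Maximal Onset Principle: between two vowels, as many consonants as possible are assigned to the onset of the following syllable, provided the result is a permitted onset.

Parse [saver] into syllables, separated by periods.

sa.ver

The vowels are a, e — 2 nuclei, so 2 syllables.
σ1/σ2 boundary: just /v/ — single C goes to the following onset.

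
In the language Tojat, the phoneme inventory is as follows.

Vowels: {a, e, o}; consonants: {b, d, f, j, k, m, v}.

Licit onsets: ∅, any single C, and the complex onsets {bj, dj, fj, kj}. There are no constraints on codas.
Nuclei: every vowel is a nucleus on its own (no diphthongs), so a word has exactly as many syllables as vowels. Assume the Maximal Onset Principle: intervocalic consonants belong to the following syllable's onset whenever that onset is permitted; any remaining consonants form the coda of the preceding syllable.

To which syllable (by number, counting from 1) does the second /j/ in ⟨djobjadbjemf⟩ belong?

2

Vowels present: o, a, e; each is a nucleus, giving 3 syllables.
σ1/σ2 boundary: /bj/ — entire cluster is a permitted onset → onset /bj/, coda ∅.
σ2/σ3 boundary: cluster /dbj/ — the longest permitted-onset suffix is /bj/; onset = /bj/, preceding coda = /d/.
Putting it together: djo.bjad.bjemf.
The second /j/ is in the onset of syllable 2 (/bjad/).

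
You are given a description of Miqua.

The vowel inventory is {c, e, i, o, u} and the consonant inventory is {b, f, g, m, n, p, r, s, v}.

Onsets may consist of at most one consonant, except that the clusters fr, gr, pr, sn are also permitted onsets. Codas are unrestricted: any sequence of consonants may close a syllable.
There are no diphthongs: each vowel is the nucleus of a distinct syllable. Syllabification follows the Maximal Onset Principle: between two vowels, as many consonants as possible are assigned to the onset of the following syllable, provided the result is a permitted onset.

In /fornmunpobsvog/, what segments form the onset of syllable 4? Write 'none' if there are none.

Vowels present: o, u, o, o; each is a nucleus, giving 4 syllables.
σ1/σ2 boundary: /rnm/; trying suffixes from longest down, /m/ is the first permitted one, so coda /rn/ | onset /m/.
σ2/σ3 boundary: /np/; trying suffixes from longest down, /p/ is the first permitted one, so coda /n/ | onset /p/.
σ3/σ4 boundary: cluster /bsv/ — the longest permitted-onset suffix is /v/; onset = /v/, preceding coda = /bs/.
Putting it together: forn.mun.pobs.vog.
Syllable 4 is /vog/: onset /v/, nucleus /o/, coda /g/.

v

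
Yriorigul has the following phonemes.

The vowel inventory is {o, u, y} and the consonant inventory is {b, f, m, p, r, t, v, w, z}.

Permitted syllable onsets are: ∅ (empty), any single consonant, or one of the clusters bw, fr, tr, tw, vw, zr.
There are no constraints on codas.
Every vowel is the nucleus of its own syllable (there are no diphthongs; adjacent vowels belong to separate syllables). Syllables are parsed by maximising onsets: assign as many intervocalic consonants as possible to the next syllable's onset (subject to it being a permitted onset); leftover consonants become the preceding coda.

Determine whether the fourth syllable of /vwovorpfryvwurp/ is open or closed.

The vowels are o, o, y, u — 4 nuclei, so 4 syllables.
/o…o/ gap (V1→V2): just /v/ — single C goes to the following onset.
/o…y/ gap (V2→V3): /rpfr/ splits as /rp/ + /fr/ (/fr/ is the longest suffix that is a licit onset).
/y…u/ gap (V3→V4): /vw/ is a licit onset in full, so it all attaches to the next syllable.
Syllabification: vwo.vorp.fry.vwurp.
Syllable 4 is /vwurp/ with coda /rp/, so it is closed.

closed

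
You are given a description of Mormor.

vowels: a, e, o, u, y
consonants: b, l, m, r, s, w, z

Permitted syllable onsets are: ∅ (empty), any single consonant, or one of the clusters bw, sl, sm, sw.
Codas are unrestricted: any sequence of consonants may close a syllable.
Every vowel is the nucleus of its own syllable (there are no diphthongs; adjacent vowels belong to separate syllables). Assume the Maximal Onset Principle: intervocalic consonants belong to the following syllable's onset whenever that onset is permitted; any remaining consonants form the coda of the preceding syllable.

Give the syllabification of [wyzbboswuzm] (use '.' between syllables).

wyzb.bo.swuzm

The vowels are y, o, u — 3 nuclei, so 3 syllables.
/y…o/ gap (V1→V2): /zbb/ splits as /zb/ + /b/ (/b/ is the longest suffix that is a licit onset).
/o…u/ gap (V2→V3): /sw/ — entire cluster is a permitted onset → onset /sw/, coda ∅.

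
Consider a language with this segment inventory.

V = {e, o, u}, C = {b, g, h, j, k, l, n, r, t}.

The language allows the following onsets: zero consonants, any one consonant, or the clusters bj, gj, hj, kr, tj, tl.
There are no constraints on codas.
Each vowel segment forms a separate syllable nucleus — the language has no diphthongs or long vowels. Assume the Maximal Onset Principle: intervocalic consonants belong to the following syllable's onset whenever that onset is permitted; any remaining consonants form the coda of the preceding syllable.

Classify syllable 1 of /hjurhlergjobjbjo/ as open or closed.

closed

Nuclei (vowels): u, e, o, o → 4 syllables.
/u…e/ gap (V1→V2): /rhl/; trying suffixes from longest down, /l/ is the first permitted one, so coda /rh/ | onset /l/.
/e…o/ gap (V2→V3): /rgj/ — longest licit onset from the right is /gj/, leaving /r/ as coda.
/o…o/ gap (V3→V4): /bjbj/ — longest licit onset from the right is /bj/, leaving /bj/ as coda.
So the parse is hjurh.ler.gjobj.bjo.
Syllable 1 is /hjurh/ with coda /rh/, so it is closed.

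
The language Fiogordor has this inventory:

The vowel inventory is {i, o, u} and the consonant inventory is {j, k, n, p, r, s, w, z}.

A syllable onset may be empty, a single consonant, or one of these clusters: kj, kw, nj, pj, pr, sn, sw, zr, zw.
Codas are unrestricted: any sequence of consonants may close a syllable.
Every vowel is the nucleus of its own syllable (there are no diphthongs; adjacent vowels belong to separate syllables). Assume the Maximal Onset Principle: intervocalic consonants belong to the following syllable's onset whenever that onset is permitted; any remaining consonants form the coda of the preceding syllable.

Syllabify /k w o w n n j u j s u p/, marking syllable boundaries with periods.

kwown.njuj.sup

Nuclei (vowels): o, u, u → 3 syllables.
/o…u/ gap (V1→V2): /wnnj/ splits as /wn/ + /nj/ (/nj/ is the longest suffix that is a licit onset).
/u…u/ gap (V2→V3): /js/; trying suffixes from longest down, /s/ is the first permitted one, so coda /j/ | onset /s/.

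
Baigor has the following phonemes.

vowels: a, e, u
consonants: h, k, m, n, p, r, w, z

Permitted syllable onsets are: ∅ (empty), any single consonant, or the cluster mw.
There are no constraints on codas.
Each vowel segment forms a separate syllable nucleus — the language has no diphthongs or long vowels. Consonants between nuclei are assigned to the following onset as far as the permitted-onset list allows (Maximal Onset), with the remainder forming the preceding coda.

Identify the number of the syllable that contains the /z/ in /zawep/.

1

Nuclei (vowels): a, e → 2 syllables.
Between /a/ (V1) and /e/ (V2): /w/ is a single consonant, so it becomes the next onset.
Putting it together: za.wep.
The /z/ is in the onset of syllable 1 (/za/).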